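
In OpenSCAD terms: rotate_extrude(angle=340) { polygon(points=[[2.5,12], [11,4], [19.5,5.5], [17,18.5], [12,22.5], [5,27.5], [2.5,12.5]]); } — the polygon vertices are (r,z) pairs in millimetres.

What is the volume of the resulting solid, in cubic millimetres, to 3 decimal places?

Profile (r,z), 7 vertices: (2.5,12) (11,4) (19.5,5.5) (17,18.5) (12,22.5) (5,27.5) (2.5,12.5)
edge 0: (2.5,12)→(11,4)  cross = 2.5·4 − 11·12 = -122.0000; (r_i+r_j)·cross = 13.5·-122.0000 = -1647.0000
edge 1: (11,4)→(19.5,5.5)  cross = 11·5.5 − 19.5·4 = -17.5000; (r_i+r_j)·cross = 30.5·-17.5000 = -533.7500
edge 2: (19.5,5.5)→(17,18.5)  cross = 19.5·18.5 − 17·5.5 = 267.2500; (r_i+r_j)·cross = 36.5·267.2500 = 9754.6250
edge 3: (17,18.5)→(12,22.5)  cross = 17·22.5 − 12·18.5 = 160.5000; (r_i+r_j)·cross = 29·160.5000 = 4654.5000
edge 4: (12,22.5)→(5,27.5)  cross = 12·27.5 − 5·22.5 = 217.5000; (r_i+r_j)·cross = 17·217.5000 = 3697.5000
edge 5: (5,27.5)→(2.5,12.5)  cross = 5·12.5 − 2.5·27.5 = -6.2500; (r_i+r_j)·cross = 7.5·-6.2500 = -46.8750
edge 6: (2.5,12.5)→(2.5,12)  cross = 2.5·12 − 2.5·12.5 = -1.2500; (r_i+r_j)·cross = 5·-1.2500 = -6.2500
Σcross = 498.2500 → A = |Σcross|/2 = 249.1250 mm²
Σ(r_i+r_j)·cross = 15872.7500 → first moment M = |Σ|/6 = 2645.4583
R_c = M/A = 2645.4583/249.1250 = 10.6190 mm
θ = 340° = 5.934119 rad
V = θ·R_c·A = 5.934119·10.6190·249.1250 = 15698.466 mm³

Volume = 15698.466 mm³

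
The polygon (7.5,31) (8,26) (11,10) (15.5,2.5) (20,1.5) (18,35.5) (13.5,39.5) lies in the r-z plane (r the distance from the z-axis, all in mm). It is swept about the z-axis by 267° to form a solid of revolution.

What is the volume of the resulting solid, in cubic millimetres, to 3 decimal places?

Profile (r,z), 7 vertices: (7.5,31) (8,26) (11,10) (15.5,2.5) (20,1.5) (18,35.5) (13.5,39.5)
edge 0: (7.5,31)→(8,26)  cross = 7.5·26 − 8·31 = -53.0000; (r_i+r_j)·cross = 15.5·-53.0000 = -821.5000
edge 1: (8,26)→(11,10)  cross = 8·10 − 11·26 = -206.0000; (r_i+r_j)·cross = 19·-206.0000 = -3914.0000
edge 2: (11,10)→(15.5,2.5)  cross = 11·2.5 − 15.5·10 = -127.5000; (r_i+r_j)·cross = 26.5·-127.5000 = -3378.7500
edge 3: (15.5,2.5)→(20,1.5)  cross = 15.5·1.5 − 20·2.5 = -26.7500; (r_i+r_j)·cross = 35.5·-26.7500 = -949.6250
edge 4: (20,1.5)→(18,35.5)  cross = 20·35.5 − 18·1.5 = 683.0000; (r_i+r_j)·cross = 38·683.0000 = 25954.0000
edge 5: (18,35.5)→(13.5,39.5)  cross = 18·39.5 − 13.5·35.5 = 231.7500; (r_i+r_j)·cross = 31.5·231.7500 = 7300.1250
edge 6: (13.5,39.5)→(7.5,31)  cross = 13.5·31 − 7.5·39.5 = 122.2500; (r_i+r_j)·cross = 21·122.2500 = 2567.2500
Σcross = 623.7500 → A = |Σcross|/2 = 311.8750 mm²
Σ(r_i+r_j)·cross = 26757.5000 → first moment M = |Σ|/6 = 4459.5833
R_c = M/A = 4459.5833/311.8750 = 14.2993 mm
θ = 267° = 4.660029 rad
V = θ·R_c·A = 4.660029·14.2993·311.8750 = 20781.788 mm³

Volume = 20781.788 mm³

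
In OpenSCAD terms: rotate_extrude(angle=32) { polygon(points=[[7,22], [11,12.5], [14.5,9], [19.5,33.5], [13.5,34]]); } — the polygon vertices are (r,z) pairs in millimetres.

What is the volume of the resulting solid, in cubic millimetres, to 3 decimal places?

Profile (r,z), 5 vertices: (7,22) (11,12.5) (14.5,9) (19.5,33.5) (13.5,34)
edge 0: (7,22)→(11,12.5)  cross = 7·12.5 − 11·22 = -154.5000; (r_i+r_j)·cross = 18·-154.5000 = -2781.0000
edge 1: (11,12.5)→(14.5,9)  cross = 11·9 − 14.5·12.5 = -82.2500; (r_i+r_j)·cross = 25.5·-82.2500 = -2097.3750
edge 2: (14.5,9)→(19.5,33.5)  cross = 14.5·33.5 − 19.5·9 = 310.2500; (r_i+r_j)·cross = 34·310.2500 = 10548.5000
edge 3: (19.5,33.5)→(13.5,34)  cross = 19.5·34 − 13.5·33.5 = 210.7500; (r_i+r_j)·cross = 33·210.7500 = 6954.7500
edge 4: (13.5,34)→(7,22)  cross = 13.5·22 − 7·34 = 59.0000; (r_i+r_j)·cross = 20.5·59.0000 = 1209.5000
Σcross = 343.2500 → A = |Σcross|/2 = 171.6250 mm²
Σ(r_i+r_j)·cross = 13834.3750 → first moment M = |Σ|/6 = 2305.7292
R_c = M/A = 2305.7292/171.6250 = 13.4347 mm
θ = 32° = 0.558505 rad
V = θ·R_c·A = 0.558505·13.4347·171.6250 = 1287.762 mm³

Volume = 1287.762 mm³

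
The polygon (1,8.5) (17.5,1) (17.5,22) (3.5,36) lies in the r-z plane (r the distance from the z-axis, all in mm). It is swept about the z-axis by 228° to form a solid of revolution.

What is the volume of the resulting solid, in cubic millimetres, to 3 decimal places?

Profile (r,z), 4 vertices: (1,8.5) (17.5,1) (17.5,22) (3.5,36)
edge 0: (1,8.5)→(17.5,1)  cross = 1·1 − 17.5·8.5 = -147.7500; (r_i+r_j)·cross = 18.5·-147.7500 = -2733.3750
edge 1: (17.5,1)→(17.5,22)  cross = 17.5·22 − 17.5·1 = 367.5000; (r_i+r_j)·cross = 35·367.5000 = 12862.5000
edge 2: (17.5,22)→(3.5,36)  cross = 17.5·36 − 3.5·22 = 553.0000; (r_i+r_j)·cross = 21·553.0000 = 11613.0000
edge 3: (3.5,36)→(1,8.5)  cross = 3.5·8.5 − 1·36 = -6.2500; (r_i+r_j)·cross = 4.5·-6.2500 = -28.1250
Σcross = 766.5000 → A = |Σcross|/2 = 383.2500 mm²
Σ(r_i+r_j)·cross = 21714.0000 → first moment M = |Σ|/6 = 3619.0000
R_c = M/A = 3619.0000/383.2500 = 9.4429 mm
θ = 228° = 3.979351 rad
V = θ·R_c·A = 3.979351·9.4429·383.2500 = 14401.270 mm³

Volume = 14401.270 mm³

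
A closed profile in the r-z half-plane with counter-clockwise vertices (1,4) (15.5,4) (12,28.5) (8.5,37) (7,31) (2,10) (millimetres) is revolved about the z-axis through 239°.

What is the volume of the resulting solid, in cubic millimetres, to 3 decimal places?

Profile (r,z), 6 vertices: (1,4) (15.5,4) (12,28.5) (8.5,37) (7,31) (2,10)
edge 0: (1,4)→(15.5,4)  cross = 1·4 − 15.5·4 = -58.0000; (r_i+r_j)·cross = 16.5·-58.0000 = -957.0000
edge 1: (15.5,4)→(12,28.5)  cross = 15.5·28.5 − 12·4 = 393.7500; (r_i+r_j)·cross = 27.5·393.7500 = 10828.1250
edge 2: (12,28.5)→(8.5,37)  cross = 12·37 − 8.5·28.5 = 201.7500; (r_i+r_j)·cross = 20.5·201.7500 = 4135.8750
edge 3: (8.5,37)→(7,31)  cross = 8.5·31 − 7·37 = 4.5000; (r_i+r_j)·cross = 15.5·4.5000 = 69.7500
edge 4: (7,31)→(2,10)  cross = 7·10 − 2·31 = 8.0000; (r_i+r_j)·cross = 9·8.0000 = 72.0000
edge 5: (2,10)→(1,4)  cross = 2·4 − 1·10 = -2.0000; (r_i+r_j)·cross = 3·-2.0000 = -6.0000
Σcross = 548.0000 → A = |Σcross|/2 = 274.0000 mm²
Σ(r_i+r_j)·cross = 14142.7500 → first moment M = |Σ|/6 = 2357.1250
R_c = M/A = 2357.1250/274.0000 = 8.6026 mm
θ = 239° = 4.171337 rad
V = θ·R_c·A = 4.171337·8.6026·274.0000 = 9832.363 mm³

Volume = 9832.363 mm³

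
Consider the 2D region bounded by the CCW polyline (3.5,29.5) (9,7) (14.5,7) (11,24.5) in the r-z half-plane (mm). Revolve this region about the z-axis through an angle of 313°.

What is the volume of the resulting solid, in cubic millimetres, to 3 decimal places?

Volume = 6045.588 mm³

Profile (r,z), 4 vertices: (3.5,29.5) (9,7) (14.5,7) (11,24.5)
edge 0: (3.5,29.5)→(9,7)  cross = 3.5·7 − 9·29.5 = -241.0000; (r_i+r_j)·cross = 12.5·-241.0000 = -3012.5000
edge 1: (9,7)→(14.5,7)  cross = 9·7 − 14.5·7 = -38.5000; (r_i+r_j)·cross = 23.5·-38.5000 = -904.7500
edge 2: (14.5,7)→(11,24.5)  cross = 14.5·24.5 − 11·7 = 278.2500; (r_i+r_j)·cross = 25.5·278.2500 = 7095.3750
edge 3: (11,24.5)→(3.5,29.5)  cross = 11·29.5 − 3.5·24.5 = 238.7500; (r_i+r_j)·cross = 14.5·238.7500 = 3461.8750
Σcross = 237.5000 → A = |Σcross|/2 = 118.7500 mm²
Σ(r_i+r_j)·cross = 6640.0000 → first moment M = |Σ|/6 = 1106.6667
R_c = M/A = 1106.6667/118.7500 = 9.3193 mm
θ = 313° = 5.462881 rad
V = θ·R_c·A = 5.462881·9.3193·118.7500 = 6045.588 mm³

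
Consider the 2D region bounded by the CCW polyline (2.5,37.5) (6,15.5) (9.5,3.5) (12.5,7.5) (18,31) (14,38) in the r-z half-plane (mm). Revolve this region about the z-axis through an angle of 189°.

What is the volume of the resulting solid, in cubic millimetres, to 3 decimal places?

Volume = 10919.292 mm³

Profile (r,z), 6 vertices: (2.5,37.5) (6,15.5) (9.5,3.5) (12.5,7.5) (18,31) (14,38)
edge 0: (2.5,37.5)→(6,15.5)  cross = 2.5·15.5 − 6·37.5 = -186.2500; (r_i+r_j)·cross = 8.5·-186.2500 = -1583.1250
edge 1: (6,15.5)→(9.5,3.5)  cross = 6·3.5 − 9.5·15.5 = -126.2500; (r_i+r_j)·cross = 15.5·-126.2500 = -1956.8750
edge 2: (9.5,3.5)→(12.5,7.5)  cross = 9.5·7.5 − 12.5·3.5 = 27.5000; (r_i+r_j)·cross = 22·27.5000 = 605.0000
edge 3: (12.5,7.5)→(18,31)  cross = 12.5·31 − 18·7.5 = 252.5000; (r_i+r_j)·cross = 30.5·252.5000 = 7701.2500
edge 4: (18,31)→(14,38)  cross = 18·38 − 14·31 = 250.0000; (r_i+r_j)·cross = 32·250.0000 = 8000.0000
edge 5: (14,38)→(2.5,37.5)  cross = 14·37.5 − 2.5·38 = 430.0000; (r_i+r_j)·cross = 16.5·430.0000 = 7095.0000
Σcross = 647.5000 → A = |Σcross|/2 = 323.7500 mm²
Σ(r_i+r_j)·cross = 19861.2500 → first moment M = |Σ|/6 = 3310.2083
R_c = M/A = 3310.2083/323.7500 = 10.2246 mm
θ = 189° = 3.298672 rad
V = θ·R_c·A = 3.298672·10.2246·323.7500 = 10919.292 mm³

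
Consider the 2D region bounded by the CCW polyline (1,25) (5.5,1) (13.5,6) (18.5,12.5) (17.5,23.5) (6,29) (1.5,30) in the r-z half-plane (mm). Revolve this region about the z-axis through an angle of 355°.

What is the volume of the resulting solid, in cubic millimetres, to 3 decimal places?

Volume = 19375.155 mm³

Profile (r,z), 7 vertices: (1,25) (5.5,1) (13.5,6) (18.5,12.5) (17.5,23.5) (6,29) (1.5,30)
edge 0: (1,25)→(5.5,1)  cross = 1·1 − 5.5·25 = -136.5000; (r_i+r_j)·cross = 6.5·-136.5000 = -887.2500
edge 1: (5.5,1)→(13.5,6)  cross = 5.5·6 − 13.5·1 = 19.5000; (r_i+r_j)·cross = 19·19.5000 = 370.5000
edge 2: (13.5,6)→(18.5,12.5)  cross = 13.5·12.5 − 18.5·6 = 57.7500; (r_i+r_j)·cross = 32·57.7500 = 1848.0000
edge 3: (18.5,12.5)→(17.5,23.5)  cross = 18.5·23.5 − 17.5·12.5 = 216.0000; (r_i+r_j)·cross = 36·216.0000 = 7776.0000
edge 4: (17.5,23.5)→(6,29)  cross = 17.5·29 − 6·23.5 = 366.5000; (r_i+r_j)·cross = 23.5·366.5000 = 8612.7500
edge 5: (6,29)→(1.5,30)  cross = 6·30 − 1.5·29 = 136.5000; (r_i+r_j)·cross = 7.5·136.5000 = 1023.7500
edge 6: (1.5,30)→(1,25)  cross = 1.5·25 − 1·30 = 7.5000; (r_i+r_j)·cross = 2.5·7.5000 = 18.7500
Σcross = 667.2500 → A = |Σcross|/2 = 333.6250 mm²
Σ(r_i+r_j)·cross = 18762.5000 → first moment M = |Σ|/6 = 3127.0833
R_c = M/A = 3127.0833/333.6250 = 9.3730 mm
θ = 355° = 6.195919 rad
V = θ·R_c·A = 6.195919·9.3730·333.6250 = 19375.155 mm³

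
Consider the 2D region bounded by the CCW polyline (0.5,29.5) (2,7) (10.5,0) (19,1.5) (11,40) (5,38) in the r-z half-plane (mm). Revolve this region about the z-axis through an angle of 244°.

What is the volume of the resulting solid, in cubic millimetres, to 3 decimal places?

Profile (r,z), 6 vertices: (0.5,29.5) (2,7) (10.5,0) (19,1.5) (11,40) (5,38)
edge 0: (0.5,29.5)→(2,7)  cross = 0.5·7 − 2·29.5 = -55.5000; (r_i+r_j)·cross = 2.5·-55.5000 = -138.7500
edge 1: (2,7)→(10.5,0)  cross = 2·0 − 10.5·7 = -73.5000; (r_i+r_j)·cross = 12.5·-73.5000 = -918.7500
edge 2: (10.5,0)→(19,1.5)  cross = 10.5·1.5 − 19·0 = 15.7500; (r_i+r_j)·cross = 29.5·15.7500 = 464.6250
edge 3: (19,1.5)→(11,40)  cross = 19·40 − 11·1.5 = 743.5000; (r_i+r_j)·cross = 30·743.5000 = 22305.0000
edge 4: (11,40)→(5,38)  cross = 11·38 − 5·40 = 218.0000; (r_i+r_j)·cross = 16·218.0000 = 3488.0000
edge 5: (5,38)→(0.5,29.5)  cross = 5·29.5 − 0.5·38 = 128.5000; (r_i+r_j)·cross = 5.5·128.5000 = 706.7500
Σcross = 976.7500 → A = |Σcross|/2 = 488.3750 mm²
Σ(r_i+r_j)·cross = 25906.8750 → first moment M = |Σ|/6 = 4317.8125
R_c = M/A = 4317.8125/488.3750 = 8.8412 mm
θ = 244° = 4.258603 rad
V = θ·R_c·A = 4.258603·8.8412·488.3750 = 18387.851 mm³

Volume = 18387.851 mm³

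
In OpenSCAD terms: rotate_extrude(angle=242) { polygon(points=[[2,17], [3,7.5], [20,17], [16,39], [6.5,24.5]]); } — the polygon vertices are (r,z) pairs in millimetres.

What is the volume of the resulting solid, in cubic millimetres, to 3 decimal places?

Volume = 13705.896 mm³

Profile (r,z), 5 vertices: (2,17) (3,7.5) (20,17) (16,39) (6.5,24.5)
edge 0: (2,17)→(3,7.5)  cross = 2·7.5 − 3·17 = -36.0000; (r_i+r_j)·cross = 5·-36.0000 = -180.0000
edge 1: (3,7.5)→(20,17)  cross = 3·17 − 20·7.5 = -99.0000; (r_i+r_j)·cross = 23·-99.0000 = -2277.0000
edge 2: (20,17)→(16,39)  cross = 20·39 − 16·17 = 508.0000; (r_i+r_j)·cross = 36·508.0000 = 18288.0000
edge 3: (16,39)→(6.5,24.5)  cross = 16·24.5 − 6.5·39 = 138.5000; (r_i+r_j)·cross = 22.5·138.5000 = 3116.2500
edge 4: (6.5,24.5)→(2,17)  cross = 6.5·17 − 2·24.5 = 61.5000; (r_i+r_j)·cross = 8.5·61.5000 = 522.7500
Σcross = 573.0000 → A = |Σcross|/2 = 286.5000 mm²
Σ(r_i+r_j)·cross = 19470.0000 → first moment M = |Σ|/6 = 3245.0000
R_c = M/A = 3245.0000/286.5000 = 11.3264 mm
θ = 242° = 4.223697 rad
V = θ·R_c·A = 4.223697·11.3264·286.5000 = 13705.896 mm³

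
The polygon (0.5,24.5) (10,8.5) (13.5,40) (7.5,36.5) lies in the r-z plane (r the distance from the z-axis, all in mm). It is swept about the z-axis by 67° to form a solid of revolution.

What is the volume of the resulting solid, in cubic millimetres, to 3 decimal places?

Profile (r,z), 4 vertices: (0.5,24.5) (10,8.5) (13.5,40) (7.5,36.5)
edge 0: (0.5,24.5)→(10,8.5)  cross = 0.5·8.5 − 10·24.5 = -240.7500; (r_i+r_j)·cross = 10.5·-240.7500 = -2527.8750
edge 1: (10,8.5)→(13.5,40)  cross = 10·40 − 13.5·8.5 = 285.2500; (r_i+r_j)·cross = 23.5·285.2500 = 6703.3750
edge 2: (13.5,40)→(7.5,36.5)  cross = 13.5·36.5 − 7.5·40 = 192.7500; (r_i+r_j)·cross = 21·192.7500 = 4047.7500
edge 3: (7.5,36.5)→(0.5,24.5)  cross = 7.5·24.5 − 0.5·36.5 = 165.5000; (r_i+r_j)·cross = 8·165.5000 = 1324.0000
Σcross = 402.7500 → A = |Σcross|/2 = 201.3750 mm²
Σ(r_i+r_j)·cross = 9547.2500 → first moment M = |Σ|/6 = 1591.2083
R_c = M/A = 1591.2083/201.3750 = 7.9017 mm
θ = 67° = 1.169371 rad
V = θ·R_c·A = 1.169371·7.9017·201.3750 = 1860.712 mm³

Volume = 1860.712 mm³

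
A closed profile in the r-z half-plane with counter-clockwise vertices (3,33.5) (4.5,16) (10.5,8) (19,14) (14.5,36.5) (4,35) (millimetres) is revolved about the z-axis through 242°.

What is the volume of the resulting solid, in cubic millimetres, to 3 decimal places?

Profile (r,z), 6 vertices: (3,33.5) (4.5,16) (10.5,8) (19,14) (14.5,36.5) (4,35)
edge 0: (3,33.5)→(4.5,16)  cross = 3·16 − 4.5·33.5 = -102.7500; (r_i+r_j)·cross = 7.5·-102.7500 = -770.6250
edge 1: (4.5,16)→(10.5,8)  cross = 4.5·8 − 10.5·16 = -132.0000; (r_i+r_j)·cross = 15·-132.0000 = -1980.0000
edge 2: (10.5,8)→(19,14)  cross = 10.5·14 − 19·8 = -5.0000; (r_i+r_j)·cross = 29.5·-5.0000 = -147.5000
edge 3: (19,14)→(14.5,36.5)  cross = 19·36.5 − 14.5·14 = 490.5000; (r_i+r_j)·cross = 33.5·490.5000 = 16431.7500
edge 4: (14.5,36.5)→(4,35)  cross = 14.5·35 − 4·36.5 = 361.5000; (r_i+r_j)·cross = 18.5·361.5000 = 6687.7500
edge 5: (4,35)→(3,33.5)  cross = 4·33.5 − 3·35 = 29.0000; (r_i+r_j)·cross = 7·29.0000 = 203.0000
Σcross = 641.2500 → A = |Σcross|/2 = 320.6250 mm²
Σ(r_i+r_j)·cross = 20424.3750 → first moment M = |Σ|/6 = 3404.0625
R_c = M/A = 3404.0625/320.6250 = 10.6170 mm
θ = 242° = 4.223697 rad
V = θ·R_c·A = 4.223697·10.6170·320.6250 = 14377.728 mm³

Volume = 14377.728 mm³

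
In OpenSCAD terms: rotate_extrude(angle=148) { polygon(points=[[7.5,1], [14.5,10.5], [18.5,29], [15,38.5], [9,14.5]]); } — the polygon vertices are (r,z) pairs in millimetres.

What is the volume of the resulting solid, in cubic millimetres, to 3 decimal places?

Profile (r,z), 5 vertices: (7.5,1) (14.5,10.5) (18.5,29) (15,38.5) (9,14.5)
edge 0: (7.5,1)→(14.5,10.5)  cross = 7.5·10.5 − 14.5·1 = 64.2500; (r_i+r_j)·cross = 22·64.2500 = 1413.5000
edge 1: (14.5,10.5)→(18.5,29)  cross = 14.5·29 − 18.5·10.5 = 226.2500; (r_i+r_j)·cross = 33·226.2500 = 7466.2500
edge 2: (18.5,29)→(15,38.5)  cross = 18.5·38.5 − 15·29 = 277.2500; (r_i+r_j)·cross = 33.5·277.2500 = 9287.8750
edge 3: (15,38.5)→(9,14.5)  cross = 15·14.5 − 9·38.5 = -129.0000; (r_i+r_j)·cross = 24·-129.0000 = -3096.0000
edge 4: (9,14.5)→(7.5,1)  cross = 9·1 − 7.5·14.5 = -99.7500; (r_i+r_j)·cross = 16.5·-99.7500 = -1645.8750
Σcross = 339.0000 → A = |Σcross|/2 = 169.5000 mm²
Σ(r_i+r_j)·cross = 13425.7500 → first moment M = |Σ|/6 = 2237.6250
R_c = M/A = 2237.6250/169.5000 = 13.2013 mm
θ = 148° = 2.583087 rad
V = θ·R_c·A = 2.583087·13.2013·169.5000 = 5779.981 mm³

Volume = 5779.981 mm³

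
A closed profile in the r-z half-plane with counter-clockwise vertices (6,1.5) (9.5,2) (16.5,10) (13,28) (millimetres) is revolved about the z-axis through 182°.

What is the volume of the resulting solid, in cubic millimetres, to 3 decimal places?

Profile (r,z), 4 vertices: (6,1.5) (9.5,2) (16.5,10) (13,28)
edge 0: (6,1.5)→(9.5,2)  cross = 6·2 − 9.5·1.5 = -2.2500; (r_i+r_j)·cross = 15.5·-2.2500 = -34.8750
edge 1: (9.5,2)→(16.5,10)  cross = 9.5·10 − 16.5·2 = 62.0000; (r_i+r_j)·cross = 26·62.0000 = 1612.0000
edge 2: (16.5,10)→(13,28)  cross = 16.5·28 − 13·10 = 332.0000; (r_i+r_j)·cross = 29.5·332.0000 = 9794.0000
edge 3: (13,28)→(6,1.5)  cross = 13·1.5 − 6·28 = -148.5000; (r_i+r_j)·cross = 19·-148.5000 = -2821.5000
Σcross = 243.2500 → A = |Σcross|/2 = 121.6250 mm²
Σ(r_i+r_j)·cross = 8549.6250 → first moment M = |Σ|/6 = 1424.9375
R_c = M/A = 1424.9375/121.6250 = 11.7158 mm
θ = 182° = 3.176499 rad
V = θ·R_c·A = 3.176499·11.7158·121.6250 = 4526.313 mm³

Volume = 4526.313 mm³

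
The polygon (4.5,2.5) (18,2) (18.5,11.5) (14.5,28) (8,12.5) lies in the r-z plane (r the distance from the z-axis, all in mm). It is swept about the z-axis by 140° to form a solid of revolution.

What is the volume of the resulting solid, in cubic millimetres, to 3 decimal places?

Profile (r,z), 5 vertices: (4.5,2.5) (18,2) (18.5,11.5) (14.5,28) (8,12.5)
edge 0: (4.5,2.5)→(18,2)  cross = 4.5·2 − 18·2.5 = -36.0000; (r_i+r_j)·cross = 22.5·-36.0000 = -810.0000
edge 1: (18,2)→(18.5,11.5)  cross = 18·11.5 − 18.5·2 = 170.0000; (r_i+r_j)·cross = 36.5·170.0000 = 6205.0000
edge 2: (18.5,11.5)→(14.5,28)  cross = 18.5·28 − 14.5·11.5 = 351.2500; (r_i+r_j)·cross = 33·351.2500 = 11591.2500
edge 3: (14.5,28)→(8,12.5)  cross = 14.5·12.5 − 8·28 = -42.7500; (r_i+r_j)·cross = 22.5·-42.7500 = -961.8750
edge 4: (8,12.5)→(4.5,2.5)  cross = 8·2.5 − 4.5·12.5 = -36.2500; (r_i+r_j)·cross = 12.5·-36.2500 = -453.1250
Σcross = 406.2500 → A = |Σcross|/2 = 203.1250 mm²
Σ(r_i+r_j)·cross = 15571.2500 → first moment M = |Σ|/6 = 2595.2083
R_c = M/A = 2595.2083/203.1250 = 12.7764 mm
θ = 140° = 2.443461 rad
V = θ·R_c·A = 2.443461·12.7764·203.1250 = 6341.290 mm³

Volume = 6341.290 mm³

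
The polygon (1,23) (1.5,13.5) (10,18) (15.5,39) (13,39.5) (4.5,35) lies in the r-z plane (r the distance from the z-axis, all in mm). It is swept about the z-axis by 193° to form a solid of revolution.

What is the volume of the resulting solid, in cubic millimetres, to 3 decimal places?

Volume = 5481.789 mm³

Profile (r,z), 6 vertices: (1,23) (1.5,13.5) (10,18) (15.5,39) (13,39.5) (4.5,35)
edge 0: (1,23)→(1.5,13.5)  cross = 1·13.5 − 1.5·23 = -21.0000; (r_i+r_j)·cross = 2.5·-21.0000 = -52.5000
edge 1: (1.5,13.5)→(10,18)  cross = 1.5·18 − 10·13.5 = -108.0000; (r_i+r_j)·cross = 11.5·-108.0000 = -1242.0000
edge 2: (10,18)→(15.5,39)  cross = 10·39 − 15.5·18 = 111.0000; (r_i+r_j)·cross = 25.5·111.0000 = 2830.5000
edge 3: (15.5,39)→(13,39.5)  cross = 15.5·39.5 − 13·39 = 105.2500; (r_i+r_j)·cross = 28.5·105.2500 = 2999.6250
edge 4: (13,39.5)→(4.5,35)  cross = 13·35 − 4.5·39.5 = 277.2500; (r_i+r_j)·cross = 17.5·277.2500 = 4851.8750
edge 5: (4.5,35)→(1,23)  cross = 4.5·23 − 1·35 = 68.5000; (r_i+r_j)·cross = 5.5·68.5000 = 376.7500
Σcross = 433.0000 → A = |Σcross|/2 = 216.5000 mm²
Σ(r_i+r_j)·cross = 9764.2500 → first moment M = |Σ|/6 = 1627.3750
R_c = M/A = 1627.3750/216.5000 = 7.5167 mm
θ = 193° = 3.368485 rad
V = θ·R_c·A = 3.368485·7.5167·216.5000 = 5481.789 mm³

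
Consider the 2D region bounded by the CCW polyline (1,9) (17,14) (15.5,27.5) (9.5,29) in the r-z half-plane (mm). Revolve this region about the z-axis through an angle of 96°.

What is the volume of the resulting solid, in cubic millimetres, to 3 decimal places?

Profile (r,z), 4 vertices: (1,9) (17,14) (15.5,27.5) (9.5,29)
edge 0: (1,9)→(17,14)  cross = 1·14 − 17·9 = -139.0000; (r_i+r_j)·cross = 18·-139.0000 = -2502.0000
edge 1: (17,14)→(15.5,27.5)  cross = 17·27.5 − 15.5·14 = 250.5000; (r_i+r_j)·cross = 32.5·250.5000 = 8141.2500
edge 2: (15.5,27.5)→(9.5,29)  cross = 15.5·29 − 9.5·27.5 = 188.2500; (r_i+r_j)·cross = 25·188.2500 = 4706.2500
edge 3: (9.5,29)→(1,9)  cross = 9.5·9 − 1·29 = 56.5000; (r_i+r_j)·cross = 10.5·56.5000 = 593.2500
Σcross = 356.2500 → A = |Σcross|/2 = 178.1250 mm²
Σ(r_i+r_j)·cross = 10938.7500 → first moment M = |Σ|/6 = 1823.1250
R_c = M/A = 1823.1250/178.1250 = 10.2351 mm
θ = 96° = 1.675516 rad
V = θ·R_c·A = 1.675516·10.2351·178.1250 = 3054.675 mm³

Volume = 3054.675 mm³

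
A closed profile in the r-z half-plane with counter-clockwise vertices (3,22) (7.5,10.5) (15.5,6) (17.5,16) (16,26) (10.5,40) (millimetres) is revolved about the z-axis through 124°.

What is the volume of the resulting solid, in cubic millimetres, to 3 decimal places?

Volume = 6672.795 mm³

Profile (r,z), 6 vertices: (3,22) (7.5,10.5) (15.5,6) (17.5,16) (16,26) (10.5,40)
edge 0: (3,22)→(7.5,10.5)  cross = 3·10.5 − 7.5·22 = -133.5000; (r_i+r_j)·cross = 10.5·-133.5000 = -1401.7500
edge 1: (7.5,10.5)→(15.5,6)  cross = 7.5·6 − 15.5·10.5 = -117.7500; (r_i+r_j)·cross = 23·-117.7500 = -2708.2500
edge 2: (15.5,6)→(17.5,16)  cross = 15.5·16 − 17.5·6 = 143.0000; (r_i+r_j)·cross = 33·143.0000 = 4719.0000
edge 3: (17.5,16)→(16,26)  cross = 17.5·26 − 16·16 = 199.0000; (r_i+r_j)·cross = 33.5·199.0000 = 6666.5000
edge 4: (16,26)→(10.5,40)  cross = 16·40 − 10.5·26 = 367.0000; (r_i+r_j)·cross = 26.5·367.0000 = 9725.5000
edge 5: (10.5,40)→(3,22)  cross = 10.5·22 − 3·40 = 111.0000; (r_i+r_j)·cross = 13.5·111.0000 = 1498.5000
Σcross = 568.7500 → A = |Σcross|/2 = 284.3750 mm²
Σ(r_i+r_j)·cross = 18499.5000 → first moment M = |Σ|/6 = 3083.2500
R_c = M/A = 3083.2500/284.3750 = 10.8422 mm
θ = 124° = 2.164208 rad
V = θ·R_c·A = 2.164208·10.8422·284.3750 = 6672.795 mm³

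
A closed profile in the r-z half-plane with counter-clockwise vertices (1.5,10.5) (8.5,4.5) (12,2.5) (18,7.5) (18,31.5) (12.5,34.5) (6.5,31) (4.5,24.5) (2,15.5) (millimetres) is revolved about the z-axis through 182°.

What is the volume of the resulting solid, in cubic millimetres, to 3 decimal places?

Profile (r,z), 9 vertices: (1.5,10.5) (8.5,4.5) (12,2.5) (18,7.5) (18,31.5) (12.5,34.5) (6.5,31) (4.5,24.5) (2,15.5)
edge 0: (1.5,10.5)→(8.5,4.5)  cross = 1.5·4.5 − 8.5·10.5 = -82.5000; (r_i+r_j)·cross = 10·-82.5000 = -825.0000
edge 1: (8.5,4.5)→(12,2.5)  cross = 8.5·2.5 − 12·4.5 = -32.7500; (r_i+r_j)·cross = 20.5·-32.7500 = -671.3750
edge 2: (12,2.5)→(18,7.5)  cross = 12·7.5 − 18·2.5 = 45.0000; (r_i+r_j)·cross = 30·45.0000 = 1350.0000
edge 3: (18,7.5)→(18,31.5)  cross = 18·31.5 − 18·7.5 = 432.0000; (r_i+r_j)·cross = 36·432.0000 = 15552.0000
edge 4: (18,31.5)→(12.5,34.5)  cross = 18·34.5 − 12.5·31.5 = 227.2500; (r_i+r_j)·cross = 30.5·227.2500 = 6931.1250
edge 5: (12.5,34.5)→(6.5,31)  cross = 12.5·31 − 6.5·34.5 = 163.2500; (r_i+r_j)·cross = 19·163.2500 = 3101.7500
edge 6: (6.5,31)→(4.5,24.5)  cross = 6.5·24.5 − 4.5·31 = 19.7500; (r_i+r_j)·cross = 11·19.7500 = 217.2500
edge 7: (4.5,24.5)→(2,15.5)  cross = 4.5·15.5 − 2·24.5 = 20.7500; (r_i+r_j)·cross = 6.5·20.7500 = 134.8750
edge 8: (2,15.5)→(1.5,10.5)  cross = 2·10.5 − 1.5·15.5 = -2.2500; (r_i+r_j)·cross = 3.5·-2.2500 = -7.8750
Σcross = 790.5000 → A = |Σcross|/2 = 395.2500 mm²
Σ(r_i+r_j)·cross = 25782.7500 → first moment M = |Σ|/6 = 4297.1250
R_c = M/A = 4297.1250/395.2500 = 10.8719 mm
θ = 182° = 3.176499 rad
V = θ·R_c·A = 3.176499·10.8719·395.2500 = 13649.814 mm³

Volume = 13649.814 mm³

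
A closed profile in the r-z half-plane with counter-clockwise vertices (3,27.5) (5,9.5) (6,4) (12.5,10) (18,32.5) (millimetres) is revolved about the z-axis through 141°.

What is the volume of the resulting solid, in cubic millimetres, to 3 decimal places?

Profile (r,z), 5 vertices: (3,27.5) (5,9.5) (6,4) (12.5,10) (18,32.5)
edge 0: (3,27.5)→(5,9.5)  cross = 3·9.5 − 5·27.5 = -109.0000; (r_i+r_j)·cross = 8·-109.0000 = -872.0000
edge 1: (5,9.5)→(6,4)  cross = 5·4 − 6·9.5 = -37.0000; (r_i+r_j)·cross = 11·-37.0000 = -407.0000
edge 2: (6,4)→(12.5,10)  cross = 6·10 − 12.5·4 = 10.0000; (r_i+r_j)·cross = 18.5·10.0000 = 185.0000
edge 3: (12.5,10)→(18,32.5)  cross = 12.5·32.5 − 18·10 = 226.2500; (r_i+r_j)·cross = 30.5·226.2500 = 6900.6250
edge 4: (18,32.5)→(3,27.5)  cross = 18·27.5 − 3·32.5 = 397.5000; (r_i+r_j)·cross = 21·397.5000 = 8347.5000
Σcross = 487.7500 → A = |Σcross|/2 = 243.8750 mm²
Σ(r_i+r_j)·cross = 14154.1250 → first moment M = |Σ|/6 = 2359.0208
R_c = M/A = 2359.0208/243.8750 = 9.6731 mm
θ = 141° = 2.460914 rad
V = θ·R_c·A = 2.460914·9.6731·243.8750 = 5805.348 mm³

Volume = 5805.348 mm³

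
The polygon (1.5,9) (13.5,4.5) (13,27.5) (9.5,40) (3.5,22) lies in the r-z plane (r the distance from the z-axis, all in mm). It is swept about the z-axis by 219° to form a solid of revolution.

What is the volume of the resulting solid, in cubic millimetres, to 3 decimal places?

Volume = 8458.686 mm³

Profile (r,z), 5 vertices: (1.5,9) (13.5,4.5) (13,27.5) (9.5,40) (3.5,22)
edge 0: (1.5,9)→(13.5,4.5)  cross = 1.5·4.5 − 13.5·9 = -114.7500; (r_i+r_j)·cross = 15·-114.7500 = -1721.2500
edge 1: (13.5,4.5)→(13,27.5)  cross = 13.5·27.5 − 13·4.5 = 312.7500; (r_i+r_j)·cross = 26.5·312.7500 = 8287.8750
edge 2: (13,27.5)→(9.5,40)  cross = 13·40 − 9.5·27.5 = 258.7500; (r_i+r_j)·cross = 22.5·258.7500 = 5821.8750
edge 3: (9.5,40)→(3.5,22)  cross = 9.5·22 − 3.5·40 = 69.0000; (r_i+r_j)·cross = 13·69.0000 = 897.0000
edge 4: (3.5,22)→(1.5,9)  cross = 3.5·9 − 1.5·22 = -1.5000; (r_i+r_j)·cross = 5·-1.5000 = -7.5000
Σcross = 524.2500 → A = |Σcross|/2 = 262.1250 mm²
Σ(r_i+r_j)·cross = 13278.0000 → first moment M = |Σ|/6 = 2213.0000
R_c = M/A = 2213.0000/262.1250 = 8.4425 mm
θ = 219° = 3.822271 rad
V = θ·R_c·A = 3.822271·8.4425·262.1250 = 8458.686 mm³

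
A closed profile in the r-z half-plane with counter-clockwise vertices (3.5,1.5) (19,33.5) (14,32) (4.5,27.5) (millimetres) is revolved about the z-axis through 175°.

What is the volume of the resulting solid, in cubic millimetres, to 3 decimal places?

Volume = 5256.686 mm³

Profile (r,z), 4 vertices: (3.5,1.5) (19,33.5) (14,32) (4.5,27.5)
edge 0: (3.5,1.5)→(19,33.5)  cross = 3.5·33.5 − 19·1.5 = 88.7500; (r_i+r_j)·cross = 22.5·88.7500 = 1996.8750
edge 1: (19,33.5)→(14,32)  cross = 19·32 − 14·33.5 = 139.0000; (r_i+r_j)·cross = 33·139.0000 = 4587.0000
edge 2: (14,32)→(4.5,27.5)  cross = 14·27.5 − 4.5·32 = 241.0000; (r_i+r_j)·cross = 18.5·241.0000 = 4458.5000
edge 3: (4.5,27.5)→(3.5,1.5)  cross = 4.5·1.5 − 3.5·27.5 = -89.5000; (r_i+r_j)·cross = 8·-89.5000 = -716.0000
Σcross = 379.2500 → A = |Σcross|/2 = 189.6250 mm²
Σ(r_i+r_j)·cross = 10326.3750 → first moment M = |Σ|/6 = 1721.0625
R_c = M/A = 1721.0625/189.6250 = 9.0761 mm
θ = 175° = 3.054326 rad
V = θ·R_c·A = 3.054326·9.0761·189.6250 = 5256.686 mm³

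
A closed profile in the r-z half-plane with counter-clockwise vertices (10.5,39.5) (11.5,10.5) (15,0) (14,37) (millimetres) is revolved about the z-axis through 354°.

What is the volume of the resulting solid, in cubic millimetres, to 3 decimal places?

Profile (r,z), 4 vertices: (10.5,39.5) (11.5,10.5) (15,0) (14,37)
edge 0: (10.5,39.5)→(11.5,10.5)  cross = 10.5·10.5 − 11.5·39.5 = -344.0000; (r_i+r_j)·cross = 22·-344.0000 = -7568.0000
edge 1: (11.5,10.5)→(15,0)  cross = 11.5·0 − 15·10.5 = -157.5000; (r_i+r_j)·cross = 26.5·-157.5000 = -4173.7500
edge 2: (15,0)→(14,37)  cross = 15·37 − 14·0 = 555.0000; (r_i+r_j)·cross = 29·555.0000 = 16095.0000
edge 3: (14,37)→(10.5,39.5)  cross = 14·39.5 − 10.5·37 = 164.5000; (r_i+r_j)·cross = 24.5·164.5000 = 4030.2500
Σcross = 218.0000 → A = |Σcross|/2 = 109.0000 mm²
Σ(r_i+r_j)·cross = 8383.5000 → first moment M = |Σ|/6 = 1397.2500
R_c = M/A = 1397.2500/109.0000 = 12.8188 mm
θ = 354° = 6.178466 rad
V = θ·R_c·A = 6.178466·12.8188·109.0000 = 8632.861 mm³

Volume = 8632.861 mm³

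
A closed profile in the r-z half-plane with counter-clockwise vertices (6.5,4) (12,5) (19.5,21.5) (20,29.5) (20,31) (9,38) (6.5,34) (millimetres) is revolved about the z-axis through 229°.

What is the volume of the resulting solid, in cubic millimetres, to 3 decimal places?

Profile (r,z), 7 vertices: (6.5,4) (12,5) (19.5,21.5) (20,29.5) (20,31) (9,38) (6.5,34)
edge 0: (6.5,4)→(12,5)  cross = 6.5·5 − 12·4 = -15.5000; (r_i+r_j)·cross = 18.5·-15.5000 = -286.7500
edge 1: (12,5)→(19.5,21.5)  cross = 12·21.5 − 19.5·5 = 160.5000; (r_i+r_j)·cross = 31.5·160.5000 = 5055.7500
edge 2: (19.5,21.5)→(20,29.5)  cross = 19.5·29.5 − 20·21.5 = 145.2500; (r_i+r_j)·cross = 39.5·145.2500 = 5737.3750
edge 3: (20,29.5)→(20,31)  cross = 20·31 − 20·29.5 = 30.0000; (r_i+r_j)·cross = 40·30.0000 = 1200.0000
edge 4: (20,31)→(9,38)  cross = 20·38 − 9·31 = 481.0000; (r_i+r_j)·cross = 29·481.0000 = 13949.0000
edge 5: (9,38)→(6.5,34)  cross = 9·34 − 6.5·38 = 59.0000; (r_i+r_j)·cross = 15.5·59.0000 = 914.5000
edge 6: (6.5,34)→(6.5,4)  cross = 6.5·4 − 6.5·34 = -195.0000; (r_i+r_j)·cross = 13·-195.0000 = -2535.0000
Σcross = 665.2500 → A = |Σcross|/2 = 332.6250 mm²
Σ(r_i+r_j)·cross = 24034.8750 → first moment M = |Σ|/6 = 4005.8125
R_c = M/A = 4005.8125/332.6250 = 12.0430 mm
θ = 229° = 3.996804 rad
V = θ·R_c·A = 3.996804·12.0430·332.6250 = 16010.447 mm³

Volume = 16010.447 mm³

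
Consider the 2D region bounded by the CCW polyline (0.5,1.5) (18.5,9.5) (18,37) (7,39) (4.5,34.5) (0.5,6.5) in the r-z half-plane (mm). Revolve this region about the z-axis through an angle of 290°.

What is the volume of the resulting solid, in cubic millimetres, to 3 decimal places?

Profile (r,z), 6 vertices: (0.5,1.5) (18.5,9.5) (18,37) (7,39) (4.5,34.5) (0.5,6.5)
edge 0: (0.5,1.5)→(18.5,9.5)  cross = 0.5·9.5 − 18.5·1.5 = -23.0000; (r_i+r_j)·cross = 19·-23.0000 = -437.0000
edge 1: (18.5,9.5)→(18,37)  cross = 18.5·37 − 18·9.5 = 513.5000; (r_i+r_j)·cross = 36.5·513.5000 = 18742.7500
edge 2: (18,37)→(7,39)  cross = 18·39 − 7·37 = 443.0000; (r_i+r_j)·cross = 25·443.0000 = 11075.0000
edge 3: (7,39)→(4.5,34.5)  cross = 7·34.5 − 4.5·39 = 66.0000; (r_i+r_j)·cross = 11.5·66.0000 = 759.0000
edge 4: (4.5,34.5)→(0.5,6.5)  cross = 4.5·6.5 − 0.5·34.5 = 12.0000; (r_i+r_j)·cross = 5·12.0000 = 60.0000
edge 5: (0.5,6.5)→(0.5,1.5)  cross = 0.5·1.5 − 0.5·6.5 = -2.5000; (r_i+r_j)·cross = 1·-2.5000 = -2.5000
Σcross = 1009.0000 → A = |Σcross|/2 = 504.5000 mm²
Σ(r_i+r_j)·cross = 30197.2500 → first moment M = |Σ|/6 = 5032.8750
R_c = M/A = 5032.8750/504.5000 = 9.9760 mm
θ = 290° = 5.061455 rad
V = θ·R_c·A = 5.061455·9.9760·504.5000 = 25473.669 mm³

Volume = 25473.669 mm³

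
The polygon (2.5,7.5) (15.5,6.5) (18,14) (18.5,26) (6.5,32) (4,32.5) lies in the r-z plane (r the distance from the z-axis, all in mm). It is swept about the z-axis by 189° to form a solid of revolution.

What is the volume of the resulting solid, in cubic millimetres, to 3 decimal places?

Profile (r,z), 6 vertices: (2.5,7.5) (15.5,6.5) (18,14) (18.5,26) (6.5,32) (4,32.5)
edge 0: (2.5,7.5)→(15.5,6.5)  cross = 2.5·6.5 − 15.5·7.5 = -100.0000; (r_i+r_j)·cross = 18·-100.0000 = -1800.0000
edge 1: (15.5,6.5)→(18,14)  cross = 15.5·14 − 18·6.5 = 100.0000; (r_i+r_j)·cross = 33.5·100.0000 = 3350.0000
edge 2: (18,14)→(18.5,26)  cross = 18·26 − 18.5·14 = 209.0000; (r_i+r_j)·cross = 36.5·209.0000 = 7628.5000
edge 3: (18.5,26)→(6.5,32)  cross = 18.5·32 − 6.5·26 = 423.0000; (r_i+r_j)·cross = 25·423.0000 = 10575.0000
edge 4: (6.5,32)→(4,32.5)  cross = 6.5·32.5 − 4·32 = 83.2500; (r_i+r_j)·cross = 10.5·83.2500 = 874.1250
edge 5: (4,32.5)→(2.5,7.5)  cross = 4·7.5 − 2.5·32.5 = -51.2500; (r_i+r_j)·cross = 6.5·-51.2500 = -333.1250
Σcross = 664.0000 → A = |Σcross|/2 = 332.0000 mm²
Σ(r_i+r_j)·cross = 20294.5000 → first moment M = |Σ|/6 = 3382.4167
R_c = M/A = 3382.4167/332.0000 = 10.1880 mm
θ = 189° = 3.298672 rad
V = θ·R_c·A = 3.298672·10.1880·332.0000 = 11157.484 mm³

Volume = 11157.484 mm³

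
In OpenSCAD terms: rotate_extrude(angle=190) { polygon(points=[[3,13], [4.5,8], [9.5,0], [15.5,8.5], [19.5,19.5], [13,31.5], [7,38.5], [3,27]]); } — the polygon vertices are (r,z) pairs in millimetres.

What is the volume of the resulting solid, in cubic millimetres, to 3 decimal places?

Volume = 12867.051 mm³

Profile (r,z), 8 vertices: (3,13) (4.5,8) (9.5,0) (15.5,8.5) (19.5,19.5) (13,31.5) (7,38.5) (3,27)
edge 0: (3,13)→(4.5,8)  cross = 3·8 − 4.5·13 = -34.5000; (r_i+r_j)·cross = 7.5·-34.5000 = -258.7500
edge 1: (4.5,8)→(9.5,0)  cross = 4.5·0 − 9.5·8 = -76.0000; (r_i+r_j)·cross = 14·-76.0000 = -1064.0000
edge 2: (9.5,0)→(15.5,8.5)  cross = 9.5·8.5 − 15.5·0 = 80.7500; (r_i+r_j)·cross = 25·80.7500 = 2018.7500
edge 3: (15.5,8.5)→(19.5,19.5)  cross = 15.5·19.5 − 19.5·8.5 = 136.5000; (r_i+r_j)·cross = 35·136.5000 = 4777.5000
edge 4: (19.5,19.5)→(13,31.5)  cross = 19.5·31.5 − 13·19.5 = 360.7500; (r_i+r_j)·cross = 32.5·360.7500 = 11724.3750
edge 5: (13,31.5)→(7,38.5)  cross = 13·38.5 − 7·31.5 = 280.0000; (r_i+r_j)·cross = 20·280.0000 = 5600.0000
edge 6: (7,38.5)→(3,27)  cross = 7·27 − 3·38.5 = 73.5000; (r_i+r_j)·cross = 10·73.5000 = 735.0000
edge 7: (3,27)→(3,13)  cross = 3·13 − 3·27 = -42.0000; (r_i+r_j)·cross = 6·-42.0000 = -252.0000
Σcross = 779.0000 → A = |Σcross|/2 = 389.5000 mm²
Σ(r_i+r_j)·cross = 23280.8750 → first moment M = |Σ|/6 = 3880.1458
R_c = M/A = 3880.1458/389.5000 = 9.9619 mm
θ = 190° = 3.316126 rad
V = θ·R_c·A = 3.316126·9.9619·389.5000 = 12867.051 mm³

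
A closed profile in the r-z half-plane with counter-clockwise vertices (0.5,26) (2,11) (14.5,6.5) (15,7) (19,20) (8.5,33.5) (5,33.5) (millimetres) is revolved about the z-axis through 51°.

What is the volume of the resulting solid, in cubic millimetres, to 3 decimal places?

Volume = 2714.415 mm³

Profile (r,z), 7 vertices: (0.5,26) (2,11) (14.5,6.5) (15,7) (19,20) (8.5,33.5) (5,33.5)
edge 0: (0.5,26)→(2,11)  cross = 0.5·11 − 2·26 = -46.5000; (r_i+r_j)·cross = 2.5·-46.5000 = -116.2500
edge 1: (2,11)→(14.5,6.5)  cross = 2·6.5 − 14.5·11 = -146.5000; (r_i+r_j)·cross = 16.5·-146.5000 = -2417.2500
edge 2: (14.5,6.5)→(15,7)  cross = 14.5·7 − 15·6.5 = 4.0000; (r_i+r_j)·cross = 29.5·4.0000 = 118.0000
edge 3: (15,7)→(19,20)  cross = 15·20 − 19·7 = 167.0000; (r_i+r_j)·cross = 34·167.0000 = 5678.0000
edge 4: (19,20)→(8.5,33.5)  cross = 19·33.5 − 8.5·20 = 466.5000; (r_i+r_j)·cross = 27.5·466.5000 = 12828.7500
edge 5: (8.5,33.5)→(5,33.5)  cross = 8.5·33.5 − 5·33.5 = 117.2500; (r_i+r_j)·cross = 13.5·117.2500 = 1582.8750
edge 6: (5,33.5)→(0.5,26)  cross = 5·26 − 0.5·33.5 = 113.2500; (r_i+r_j)·cross = 5.5·113.2500 = 622.8750
Σcross = 675.0000 → A = |Σcross|/2 = 337.5000 mm²
Σ(r_i+r_j)·cross = 18297.0000 → first moment M = |Σ|/6 = 3049.5000
R_c = M/A = 3049.5000/337.5000 = 9.0356 mm
θ = 51° = 0.890118 rad
V = θ·R_c·A = 0.890118·9.0356·337.5000 = 2714.415 mm³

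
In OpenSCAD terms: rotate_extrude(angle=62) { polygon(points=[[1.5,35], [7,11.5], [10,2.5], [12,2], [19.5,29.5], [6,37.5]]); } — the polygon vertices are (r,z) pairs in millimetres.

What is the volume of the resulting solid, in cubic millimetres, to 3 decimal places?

Profile (r,z), 6 vertices: (1.5,35) (7,11.5) (10,2.5) (12,2) (19.5,29.5) (6,37.5)
edge 0: (1.5,35)→(7,11.5)  cross = 1.5·11.5 − 7·35 = -227.7500; (r_i+r_j)·cross = 8.5·-227.7500 = -1935.8750
edge 1: (7,11.5)→(10,2.5)  cross = 7·2.5 − 10·11.5 = -97.5000; (r_i+r_j)·cross = 17·-97.5000 = -1657.5000
edge 2: (10,2.5)→(12,2)  cross = 10·2 − 12·2.5 = -10.0000; (r_i+r_j)·cross = 22·-10.0000 = -220.0000
edge 3: (12,2)→(19.5,29.5)  cross = 12·29.5 − 19.5·2 = 315.0000; (r_i+r_j)·cross = 31.5·315.0000 = 9922.5000
edge 4: (19.5,29.5)→(6,37.5)  cross = 19.5·37.5 − 6·29.5 = 554.2500; (r_i+r_j)·cross = 25.5·554.2500 = 14133.3750
edge 5: (6,37.5)→(1.5,35)  cross = 6·35 − 1.5·37.5 = 153.7500; (r_i+r_j)·cross = 7.5·153.7500 = 1153.1250
Σcross = 687.7500 → A = |Σcross|/2 = 343.8750 mm²
Σ(r_i+r_j)·cross = 21395.6250 → first moment M = |Σ|/6 = 3565.9375
R_c = M/A = 3565.9375/343.8750 = 10.3699 mm
θ = 62° = 1.082104 rad
V = θ·R_c·A = 1.082104·10.3699·343.8750 = 3858.716 mm³

Volume = 3858.716 mm³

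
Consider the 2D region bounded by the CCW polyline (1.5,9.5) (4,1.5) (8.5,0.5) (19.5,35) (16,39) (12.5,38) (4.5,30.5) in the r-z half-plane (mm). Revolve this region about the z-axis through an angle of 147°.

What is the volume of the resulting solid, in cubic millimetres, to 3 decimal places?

Volume = 9336.449 mm³

Profile (r,z), 7 vertices: (1.5,9.5) (4,1.5) (8.5,0.5) (19.5,35) (16,39) (12.5,38) (4.5,30.5)
edge 0: (1.5,9.5)→(4,1.5)  cross = 1.5·1.5 − 4·9.5 = -35.7500; (r_i+r_j)·cross = 5.5·-35.7500 = -196.6250
edge 1: (4,1.5)→(8.5,0.5)  cross = 4·0.5 − 8.5·1.5 = -10.7500; (r_i+r_j)·cross = 12.5·-10.7500 = -134.3750
edge 2: (8.5,0.5)→(19.5,35)  cross = 8.5·35 − 19.5·0.5 = 287.7500; (r_i+r_j)·cross = 28·287.7500 = 8057.0000
edge 3: (19.5,35)→(16,39)  cross = 19.5·39 − 16·35 = 200.5000; (r_i+r_j)·cross = 35.5·200.5000 = 7117.7500
edge 4: (16,39)→(12.5,38)  cross = 16·38 − 12.5·39 = 120.5000; (r_i+r_j)·cross = 28.5·120.5000 = 3434.2500
edge 5: (12.5,38)→(4.5,30.5)  cross = 12.5·30.5 − 4.5·38 = 210.2500; (r_i+r_j)·cross = 17·210.2500 = 3574.2500
edge 6: (4.5,30.5)→(1.5,9.5)  cross = 4.5·9.5 − 1.5·30.5 = -3.0000; (r_i+r_j)·cross = 6·-3.0000 = -18.0000
Σcross = 769.5000 → A = |Σcross|/2 = 384.7500 mm²
Σ(r_i+r_j)·cross = 21834.2500 → first moment M = |Σ|/6 = 3639.0417
R_c = M/A = 3639.0417/384.7500 = 9.4582 mm
θ = 147° = 2.565634 rad
V = θ·R_c·A = 2.565634·9.4582·384.7500 = 9336.449 mm³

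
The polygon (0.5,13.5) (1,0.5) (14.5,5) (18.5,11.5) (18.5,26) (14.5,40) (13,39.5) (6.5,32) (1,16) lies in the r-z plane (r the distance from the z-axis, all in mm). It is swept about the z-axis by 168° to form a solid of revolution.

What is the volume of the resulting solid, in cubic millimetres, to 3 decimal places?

Profile (r,z), 9 vertices: (0.5,13.5) (1,0.5) (14.5,5) (18.5,11.5) (18.5,26) (14.5,40) (13,39.5) (6.5,32) (1,16)
edge 0: (0.5,13.5)→(1,0.5)  cross = 0.5·0.5 − 1·13.5 = -13.2500; (r_i+r_j)·cross = 1.5·-13.2500 = -19.8750
edge 1: (1,0.5)→(14.5,5)  cross = 1·5 − 14.5·0.5 = -2.2500; (r_i+r_j)·cross = 15.5·-2.2500 = -34.8750
edge 2: (14.5,5)→(18.5,11.5)  cross = 14.5·11.5 − 18.5·5 = 74.2500; (r_i+r_j)·cross = 33·74.2500 = 2450.2500
edge 3: (18.5,11.5)→(18.5,26)  cross = 18.5·26 − 18.5·11.5 = 268.2500; (r_i+r_j)·cross = 37·268.2500 = 9925.2500
edge 4: (18.5,26)→(14.5,40)  cross = 18.5·40 − 14.5·26 = 363.0000; (r_i+r_j)·cross = 33·363.0000 = 11979.0000
edge 5: (14.5,40)→(13,39.5)  cross = 14.5·39.5 − 13·40 = 52.7500; (r_i+r_j)·cross = 27.5·52.7500 = 1450.6250
edge 6: (13,39.5)→(6.5,32)  cross = 13·32 − 6.5·39.5 = 159.2500; (r_i+r_j)·cross = 19.5·159.2500 = 3105.3750
edge 7: (6.5,32)→(1,16)  cross = 6.5·16 − 1·32 = 72.0000; (r_i+r_j)·cross = 7.5·72.0000 = 540.0000
edge 8: (1,16)→(0.5,13.5)  cross = 1·13.5 − 0.5·16 = 5.5000; (r_i+r_j)·cross = 1.5·5.5000 = 8.2500
Σcross = 979.5000 → A = |Σcross|/2 = 489.7500 mm²
Σ(r_i+r_j)·cross = 29404.0000 → first moment M = |Σ|/6 = 4900.6667
R_c = M/A = 4900.6667/489.7500 = 10.0065 mm
θ = 168° = 2.932153 rad
V = θ·R_c·A = 2.932153·10.0065·489.7500 = 14369.505 mm³

Volume = 14369.505 mm³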